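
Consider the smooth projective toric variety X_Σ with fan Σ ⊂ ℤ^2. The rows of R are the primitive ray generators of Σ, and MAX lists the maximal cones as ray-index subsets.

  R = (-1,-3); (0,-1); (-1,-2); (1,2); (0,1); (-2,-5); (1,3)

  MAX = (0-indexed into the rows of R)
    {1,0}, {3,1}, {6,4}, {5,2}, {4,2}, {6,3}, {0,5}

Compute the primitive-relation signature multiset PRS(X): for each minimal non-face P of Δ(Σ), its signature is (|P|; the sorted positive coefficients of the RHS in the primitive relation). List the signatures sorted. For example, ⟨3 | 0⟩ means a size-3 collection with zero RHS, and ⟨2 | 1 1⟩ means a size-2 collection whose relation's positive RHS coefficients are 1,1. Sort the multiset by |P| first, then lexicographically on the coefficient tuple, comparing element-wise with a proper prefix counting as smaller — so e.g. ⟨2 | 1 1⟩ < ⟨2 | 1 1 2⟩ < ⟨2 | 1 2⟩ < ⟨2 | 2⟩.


The 14 primitive collections of Σ (r=7, n=2):

  P = {0,6}:  v_{0} + v_{6} = 0 ; sig = ⟨2 | 0⟩
  P = {1,4}:  v_{1} + v_{4} = 0 ; sig = ⟨2 | 0⟩
  P = {2,3}:  v_{2} + v_{3} = 0 ; sig = ⟨2 | 0⟩
  P = {0,2}:  v_{0} + v_{2} = v_{5} ; sig = ⟨2 | 1⟩
  P = {0,3}:  v_{0} + v_{3} = v_{1} ; sig = ⟨2 | 1⟩
  P = {0,4}:  v_{0} + v_{4} = v_{2} ; sig = ⟨2 | 1⟩
  P = {1,2}:  v_{1} + v_{2} = v_{0} ; sig = ⟨2 | 1⟩
  P = {1,6}:  v_{1} + v_{6} = v_{3} ; sig = ⟨2 | 1⟩
  P = {2,6}:  v_{2} + v_{6} = v_{4} ; sig = ⟨2 | 1⟩
  P = {3,4}:  v_{3} + v_{4} = v_{6} ; sig = ⟨2 | 1⟩
  P = {3,5}:  v_{3} + v_{5} = v_{0} ; sig = ⟨2 | 1⟩
  P = {5,6}:  v_{5} + v_{6} = v_{2} ; sig = ⟨2 | 1⟩
  P = {1,5}:  v_{1} + v_{5} = 2·v_{0} ; sig = ⟨2 | 2⟩
  P = {4,5}:  v_{4} + v_{5} = 2·v_{2} ; sig = ⟨2 | 2⟩

so the primitive-relation signature multiset is
[⟨2 | 0⟩, ⟨2 | 0⟩, ⟨2 | 0⟩, ⟨2 | 1⟩, ⟨2 | 1⟩, ⟨2 | 1⟩, ⟨2 | 1⟩, ⟨2 | 1⟩, ⟨2 | 1⟩, ⟨2 | 1⟩, ⟨2 | 1⟩, ⟨2 | 1⟩, ⟨2 | 2⟩, ⟨2 | 2⟩]


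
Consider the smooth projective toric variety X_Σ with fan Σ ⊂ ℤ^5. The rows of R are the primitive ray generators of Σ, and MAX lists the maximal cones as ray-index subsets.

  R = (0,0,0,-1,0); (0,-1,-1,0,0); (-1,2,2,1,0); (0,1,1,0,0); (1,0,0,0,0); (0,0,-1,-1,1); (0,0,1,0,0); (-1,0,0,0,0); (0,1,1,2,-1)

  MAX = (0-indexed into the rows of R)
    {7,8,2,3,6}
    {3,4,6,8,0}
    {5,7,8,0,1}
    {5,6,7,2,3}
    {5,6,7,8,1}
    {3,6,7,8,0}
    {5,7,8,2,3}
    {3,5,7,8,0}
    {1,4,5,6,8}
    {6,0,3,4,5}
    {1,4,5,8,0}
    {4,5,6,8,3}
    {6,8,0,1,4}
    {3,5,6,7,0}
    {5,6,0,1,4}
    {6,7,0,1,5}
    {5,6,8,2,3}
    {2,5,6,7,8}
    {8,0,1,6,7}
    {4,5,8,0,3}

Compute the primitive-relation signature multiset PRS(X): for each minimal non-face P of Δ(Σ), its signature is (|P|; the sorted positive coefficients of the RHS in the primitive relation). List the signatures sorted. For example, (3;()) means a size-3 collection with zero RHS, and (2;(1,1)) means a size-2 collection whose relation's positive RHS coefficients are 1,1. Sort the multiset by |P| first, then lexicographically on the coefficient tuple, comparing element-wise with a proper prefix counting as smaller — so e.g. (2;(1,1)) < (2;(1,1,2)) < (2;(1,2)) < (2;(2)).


7 minimal non-faces of Δ(Σ) (on 9 rays):

  P={1,3}:  v_{1} + v_{3} = 0  ⟹  sig = (2;())
  P={4,7}:  v_{4} + v_{7} = 0  ⟹  sig = (2;())
  P={1,2}:  v_{1} + v_{2} = v_{5} + v_{6} + v_{7} + v_{8}  ⟹  sig = (2;(1,1,1,1))
  P={2,4}:  v_{2} + v_{4} = v_{3} + v_{5} + v_{6} + v_{8}  ⟹  sig = (2;(1,1,1,1))
  P={0,2}:  v_{0} + v_{2} = 2·v_{3} + v_{7}  ⟹  sig = (2;(1,2))
  P={0,5,6,8}:  v_{0} + v_{5} + v_{6} + v_{8} = v_{3}  ⟹  sig = (4;(1))
  P={3,5,6,7,8}:  v_{3} + v_{5} + v_{6} + v_{7} + v_{8} = v_{2}  ⟹  sig = (5;(1))

Signatures (|P|; sorted positive RHS coefficients), sorted:
    |P|=2: 5 collections, coeffs (), (), (1,1,1,1), (1,1,1,1), (1,2)
    |P|=4: 1 collection, coeffs (1)
    |P|=5: 1 collection, coeffs (1)


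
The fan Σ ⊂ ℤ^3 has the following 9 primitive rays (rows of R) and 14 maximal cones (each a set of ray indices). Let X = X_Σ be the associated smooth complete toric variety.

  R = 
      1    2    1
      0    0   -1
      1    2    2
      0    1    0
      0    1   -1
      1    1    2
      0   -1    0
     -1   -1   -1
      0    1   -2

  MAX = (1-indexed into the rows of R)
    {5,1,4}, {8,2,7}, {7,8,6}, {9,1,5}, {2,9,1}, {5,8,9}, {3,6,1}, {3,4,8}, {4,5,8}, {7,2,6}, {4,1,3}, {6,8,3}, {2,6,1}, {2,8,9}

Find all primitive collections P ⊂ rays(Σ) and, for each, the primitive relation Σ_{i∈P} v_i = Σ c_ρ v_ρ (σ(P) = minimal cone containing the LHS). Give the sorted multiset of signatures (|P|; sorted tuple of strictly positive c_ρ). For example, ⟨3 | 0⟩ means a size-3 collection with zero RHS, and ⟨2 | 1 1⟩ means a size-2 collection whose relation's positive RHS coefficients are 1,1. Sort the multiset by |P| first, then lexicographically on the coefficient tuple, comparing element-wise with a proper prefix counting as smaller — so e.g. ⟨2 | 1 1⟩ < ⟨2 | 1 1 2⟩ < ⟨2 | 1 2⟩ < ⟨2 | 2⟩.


16 collections generate NE(X_Σ); each relation:

  {4,7}:  v_{4} + v_{7} = 0  so sig = ⟨2 | 0⟩
  {1,8}:  v_{1} + v_{8} = v_{4}  so sig = ⟨2 | 1⟩
  {2,3}:  v_{2} + v_{3} = v_{1}  so sig = ⟨2 | 1⟩
  {2,4}:  v_{2} + v_{4} = v_{5}  so sig = ⟨2 | 1⟩
  {2,5}:  v_{2} + v_{5} = v_{9}  so sig = ⟨2 | 1⟩
  {3,7}:  v_{3} + v_{7} = v_{6}  so sig = ⟨2 | 1⟩
  {4,6}:  v_{4} + v_{6} = v_{3}  so sig = ⟨2 | 1⟩
  {5,6}:  v_{5} + v_{6} = v_{1}  so sig = ⟨2 | 1⟩
  {5,7}:  v_{5} + v_{7} = v_{2}  so sig = ⟨2 | 1⟩
  {1,7}:  v_{1} + v_{7} = v_{2} + v_{6}  so sig = ⟨2 | 1 1⟩
  {3,5}:  v_{3} + v_{5} = v_{1} + v_{4}  so sig = ⟨2 | 1 1⟩
  {3,9}:  v_{3} + v_{9} = v_{1} + v_{5}  so sig = ⟨2 | 1 1⟩
  {6,9}:  v_{6} + v_{9} = v_{1} + v_{2}  so sig = ⟨2 | 1 1⟩
  {4,9}:  v_{4} + v_{9} = 2·v_{5}  so sig = ⟨2 | 2⟩
  {7,9}:  v_{7} + v_{9} = 2·v_{2}  so sig = ⟨2 | 2⟩
  {2,6,8}:  v_{2} + v_{6} + v_{8} = 0  so sig = ⟨3 | 0⟩

Sorted signature multiset PRS(X):
{ ⟨2 | 0⟩,  ⟨2 | 1⟩ ×8,  ⟨2 | 1 1⟩ ×4,  ⟨2 | 2⟩ ×2,  ⟨3 | 0⟩ }


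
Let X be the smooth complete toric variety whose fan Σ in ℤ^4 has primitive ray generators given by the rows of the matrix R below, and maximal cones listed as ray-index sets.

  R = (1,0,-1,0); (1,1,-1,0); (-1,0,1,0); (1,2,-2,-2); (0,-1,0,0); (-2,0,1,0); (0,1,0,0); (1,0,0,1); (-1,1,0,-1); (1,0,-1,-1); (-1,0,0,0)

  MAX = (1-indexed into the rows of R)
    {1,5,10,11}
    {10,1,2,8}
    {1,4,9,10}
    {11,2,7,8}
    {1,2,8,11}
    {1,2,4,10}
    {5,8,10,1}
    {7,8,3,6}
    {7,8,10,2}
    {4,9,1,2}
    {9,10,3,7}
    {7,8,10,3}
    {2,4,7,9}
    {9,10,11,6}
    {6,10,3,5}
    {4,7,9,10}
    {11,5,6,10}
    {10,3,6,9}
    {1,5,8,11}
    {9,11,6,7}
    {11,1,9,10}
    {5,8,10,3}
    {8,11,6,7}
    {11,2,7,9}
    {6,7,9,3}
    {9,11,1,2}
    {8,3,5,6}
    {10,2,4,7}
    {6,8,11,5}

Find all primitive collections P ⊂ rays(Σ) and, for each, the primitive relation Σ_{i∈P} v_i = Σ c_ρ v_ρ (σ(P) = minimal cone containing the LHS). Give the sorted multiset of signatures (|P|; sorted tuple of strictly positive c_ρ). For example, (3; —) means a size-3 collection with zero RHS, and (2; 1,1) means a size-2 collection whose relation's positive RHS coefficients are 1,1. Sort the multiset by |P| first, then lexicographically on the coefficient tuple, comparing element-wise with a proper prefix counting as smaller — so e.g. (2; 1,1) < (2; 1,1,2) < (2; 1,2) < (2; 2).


Δ(Σ) — 11 vertices, 21 min non-faces:

  P = {1,3}:  v_{1} + v_{3} = 0 ; sig = (2; —)
  P = {5,7}:  v_{5} + v_{7} = 0 ; sig = (2; —)
  P = {1,6}:  v_{1} + v_{6} = v_{11} ; sig = (2; 1)
  P = {1,7}:  v_{1} + v_{7} = v_{2} ; sig = (2; 1)
  P = {2,3}:  v_{2} + v_{3} = v_{7} ; sig = (2; 1)
  P = {2,5}:  v_{2} + v_{5} = v_{1} ; sig = (2; 1)
  P = {3,11}:  v_{3} + v_{11} = v_{6} ; sig = (2; 1)
  P = {8,9}:  v_{8} + v_{9} = v_{7} ; sig = (2; 1)
  P = {2,6}:  v_{2} + v_{6} = v_{7} + v_{11} ; sig = (2; 1,1)
  P = {5,9}:  v_{5} + v_{9} = v_{6} + v_{10} ; sig = (2; 1,1)
  P = {3,4}:  v_{3} + v_{4} = v_{7} + v_{9} + v_{10} ; sig = (2; 1,1,1)
  P = {4,5}:  v_{4} + v_{5} = v_{1} + v_{9} + v_{10} ; sig = (2; 1,1,1)
  P = {4,8}:  v_{4} + v_{8} = v_{2} + v_{7} + v_{10} ; sig = (2; 1,1,1)
  P = {4,6}:  v_{4} + v_{6} = v_{1} + 2·v_{9} ; sig = (2; 1,2)
  P = {4,11}:  v_{4} + v_{11} = 2·v_{1} + 2·v_{9} ; sig = (2; 2,2)
  P = {6,8,10}:  v_{6} + v_{8} + v_{10} = 0 ; sig = (3; —)
  P = {2,9,10}:  v_{2} + v_{9} + v_{10} = v_{4} ; sig = (3; 1)
  P = {6,7,10}:  v_{6} + v_{7} + v_{10} = v_{9} ; sig = (3; 1)
  P = {8,10,11}:  v_{8} + v_{10} + v_{11} = v_{1} ; sig = (3; 1)
  P = {7,10,11}:  v_{7} + v_{10} + v_{11} = v_{1} + v_{9} ; sig = (3; 1,1)
  P = {2,10,11}:  v_{2} + v_{10} + v_{11} = 2·v_{1} + v_{9} ; sig = (3; 1,2)

Sorted signature multiset PRS(X):
[(2; —), (2; —), (2; 1), (2; 1), (2; 1), (2; 1), (2; 1), (2; 1), (2; 1,1), (2; 1,1), (2; 1,1,1), (2; 1,1,1), (2; 1,1,1), (2; 1,2), (2; 2,2), (3; —), (3; 1), (3; 1), (3; 1), (3; 1,1), (3; 1,2)]


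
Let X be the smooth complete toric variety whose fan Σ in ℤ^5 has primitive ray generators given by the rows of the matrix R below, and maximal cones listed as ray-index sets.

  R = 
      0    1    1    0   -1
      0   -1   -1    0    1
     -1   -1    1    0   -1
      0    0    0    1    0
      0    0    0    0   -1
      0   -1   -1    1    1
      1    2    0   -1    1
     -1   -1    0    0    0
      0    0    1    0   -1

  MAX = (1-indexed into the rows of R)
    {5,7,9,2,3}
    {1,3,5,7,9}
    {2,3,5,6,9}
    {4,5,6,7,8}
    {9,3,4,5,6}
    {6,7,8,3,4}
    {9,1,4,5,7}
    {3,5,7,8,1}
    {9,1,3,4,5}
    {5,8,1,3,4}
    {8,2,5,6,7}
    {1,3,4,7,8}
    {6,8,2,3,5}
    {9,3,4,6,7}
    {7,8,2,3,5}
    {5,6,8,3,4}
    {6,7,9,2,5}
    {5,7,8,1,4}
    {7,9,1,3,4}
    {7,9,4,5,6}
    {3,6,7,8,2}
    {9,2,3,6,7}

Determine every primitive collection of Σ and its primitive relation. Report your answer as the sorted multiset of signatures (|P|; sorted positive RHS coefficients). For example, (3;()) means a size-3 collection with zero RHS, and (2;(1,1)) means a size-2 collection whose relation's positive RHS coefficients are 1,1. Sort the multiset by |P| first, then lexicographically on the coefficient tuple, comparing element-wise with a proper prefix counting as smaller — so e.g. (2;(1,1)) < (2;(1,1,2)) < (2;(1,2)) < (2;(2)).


6 collections generate NE(X_Σ); each relation:

  {1,2}:  v_{1} + v_{2} = 0  so sig = (2;())
  {1,6}:  v_{1} + v_{6} = v_{4}  so sig = (2;(1))
  {2,4}:  v_{2} + v_{4} = v_{6}  so sig = (2;(1))
  {8,9}:  v_{8} + v_{9} = v_{3}  so sig = (2;(1))
  {3,5,6,7}:  v_{3} + v_{5} + v_{6} + v_{7} = 0  so sig = (4;())
  {3,4,5,7}:  v_{3} + v_{4} + v_{5} + v_{7} = v_{1}  so sig = (4;(1))

Signatures (|P|; sorted positive RHS coefficients), sorted:
    (2;())
    (2;(1))
    (2;(1))
    (2;(1))
    (4;())
    (4;(1))


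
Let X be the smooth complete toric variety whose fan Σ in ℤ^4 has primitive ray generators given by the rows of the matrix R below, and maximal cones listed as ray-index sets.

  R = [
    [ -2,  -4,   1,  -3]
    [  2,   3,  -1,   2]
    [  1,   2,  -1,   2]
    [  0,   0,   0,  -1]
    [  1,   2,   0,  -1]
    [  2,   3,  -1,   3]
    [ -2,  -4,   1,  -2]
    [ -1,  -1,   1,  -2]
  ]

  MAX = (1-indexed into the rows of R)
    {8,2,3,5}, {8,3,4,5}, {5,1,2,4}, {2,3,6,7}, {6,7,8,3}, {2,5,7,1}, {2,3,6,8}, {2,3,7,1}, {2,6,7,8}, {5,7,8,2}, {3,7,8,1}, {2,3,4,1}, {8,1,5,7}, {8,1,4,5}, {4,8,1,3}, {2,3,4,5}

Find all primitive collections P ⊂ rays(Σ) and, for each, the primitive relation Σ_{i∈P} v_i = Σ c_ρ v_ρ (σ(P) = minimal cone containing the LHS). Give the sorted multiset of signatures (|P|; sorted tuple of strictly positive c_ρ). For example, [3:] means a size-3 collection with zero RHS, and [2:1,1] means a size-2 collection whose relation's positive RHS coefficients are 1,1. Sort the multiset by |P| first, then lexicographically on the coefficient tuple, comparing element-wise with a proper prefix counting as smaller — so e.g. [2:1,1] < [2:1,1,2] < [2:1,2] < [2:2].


9 collections generate NE(X_Σ); each relation:

  P={4,6}:  v_{4} + v_{6} = v_{2}  ⟹  sig = [2:1]
  P={4,7}:  v_{4} + v_{7} = v_{1}  ⟹  sig = [2:1]
  P={1,6}:  v_{1} + v_{6} = v_{2} + v_{7}  ⟹  sig = [2:1,1]
  P={5,6}:  v_{5} + v_{6} = 2·v_{2} + v_{8}  ⟹  sig = [2:1,2]
  P={2,4,8}:  v_{2} + v_{4} + v_{8} = v_{5}  ⟹  sig = [3:1]
  P={3,5,7}:  v_{3} + v_{5} + v_{7} = v_{4}  ⟹  sig = [3:1]
  P={1,2,8}:  v_{1} + v_{2} + v_{8} = v_{5} + v_{7}  ⟹  sig = [3:1,1]
  P={1,3,5}:  v_{1} + v_{3} + v_{5} = 2·v_{4}  ⟹  sig = [3:2]
  P={2,3,7,8}:  v_{2} + v_{3} + v_{7} + v_{8} = 0  ⟹  sig = [4:]

so the primitive-relation signature multiset is
[[2:1], [2:1], [2:1,1], [2:1,2], [3:1], [3:1], [3:1,1], [3:2], [4:]]


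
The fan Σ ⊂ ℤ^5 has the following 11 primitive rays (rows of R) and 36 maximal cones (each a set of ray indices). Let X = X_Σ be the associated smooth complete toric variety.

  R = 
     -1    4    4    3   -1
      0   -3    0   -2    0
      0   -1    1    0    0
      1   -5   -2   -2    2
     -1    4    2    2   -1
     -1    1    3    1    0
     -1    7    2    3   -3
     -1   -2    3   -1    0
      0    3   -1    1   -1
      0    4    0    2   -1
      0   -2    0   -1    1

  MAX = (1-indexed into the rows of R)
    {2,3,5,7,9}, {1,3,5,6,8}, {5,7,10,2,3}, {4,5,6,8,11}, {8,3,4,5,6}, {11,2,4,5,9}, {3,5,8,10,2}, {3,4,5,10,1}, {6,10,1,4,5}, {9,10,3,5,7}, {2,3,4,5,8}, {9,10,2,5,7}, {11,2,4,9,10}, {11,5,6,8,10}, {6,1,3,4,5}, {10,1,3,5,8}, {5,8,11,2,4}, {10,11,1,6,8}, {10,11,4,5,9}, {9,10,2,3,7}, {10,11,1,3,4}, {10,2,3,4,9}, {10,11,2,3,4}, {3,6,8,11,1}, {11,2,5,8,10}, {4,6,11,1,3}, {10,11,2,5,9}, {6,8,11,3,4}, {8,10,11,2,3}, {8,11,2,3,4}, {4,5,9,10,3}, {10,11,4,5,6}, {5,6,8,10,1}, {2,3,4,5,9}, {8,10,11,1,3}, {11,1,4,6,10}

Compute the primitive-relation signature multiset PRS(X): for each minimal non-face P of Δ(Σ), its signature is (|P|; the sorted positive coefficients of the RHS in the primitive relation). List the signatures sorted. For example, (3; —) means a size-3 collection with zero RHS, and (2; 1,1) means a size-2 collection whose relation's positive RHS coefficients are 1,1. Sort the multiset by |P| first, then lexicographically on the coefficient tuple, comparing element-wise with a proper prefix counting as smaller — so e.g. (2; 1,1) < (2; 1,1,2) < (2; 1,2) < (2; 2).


The 18 primitive collections of Σ (r=11, n=5):

  {2,6}:  v_{2} + v_{6} = v_{8}  →  sig = (2; 1)
  {6,9}:  v_{6} + v_{9} = v_{5}  →  sig = (2; 1)
  {4,7}:  v_{4} + v_{7} = v_{3} + v_{9}  →  sig = (2; 1,1)
  {8,9}:  v_{8} + v_{9} = v_{2} + v_{5}  →  sig = (2; 1,1)
  {1,2}:  v_{1} + v_{2} = v_{3} + v_{8} + v_{10}  →  sig = (2; 1,1,1)
  {1,9}:  v_{1} + v_{9} = v_{3} + v_{5} + v_{10}  →  sig = (2; 1,1,1)
  {7,11}:  v_{7} + v_{11} = v_{2} + v_{5} + v_{10}  →  sig = (2; 1,1,1)
  {6,7}:  v_{6} + v_{7} = v_{2} + v_{3} + 2·v_{5} + v_{10}  →  sig = (2; 1,1,1,2)
  {7,8}:  v_{7} + v_{8} = 2·v_{2} + v_{3} + 2·v_{5} + v_{10}  →  sig = (2; 1,1,2,2)
  {1,7}:  v_{1} + v_{7} = v_{2} + 2·v_{3} + 2·v_{5} + 2·v_{10}  →  sig = (2; 1,2,2,2)
  {3,9,11}:  v_{3} + v_{9} + v_{11} = 0  →  sig = (3; —)
  {3,5,11}:  v_{3} + v_{5} + v_{11} = v_{6}  →  sig = (3; 1)
  {3,6,10}:  v_{3} + v_{6} + v_{10} = v_{1}  →  sig = (3; 1)
  {4,8,10}:  v_{4} + v_{8} + v_{10} = v_{3} + v_{11}  →  sig = (3; 1,1)
  {1,4,8}:  v_{1} + v_{4} + v_{8} = 2·v_{3} + v_{6} + v_{11}  →  sig = (3; 1,1,2)
  {1,5,11}:  v_{1} + v_{5} + v_{11} = 2·v_{6} + v_{10}  →  sig = (3; 1,2)
  {2,4,5,10}:  v_{2} + v_{4} + v_{5} + v_{10} = 0  →  sig = (4; —)
  {2,3,5,9,10}:  v_{2} + v_{3} + v_{5} + v_{9} + v_{10} = v_{7}  →  sig = (5; 1)

so the primitive-relation signature multiset is
    (2; 1)
    (2; 1)
    (2; 1,1)
    (2; 1,1)
    (2; 1,1,1)
    (2; 1,1,1)
    (2; 1,1,1)
    (2; 1,1,1,2)
    (2; 1,1,2,2)
    (2; 1,2,2,2)
    (3; —)
    (3; 1)
    (3; 1)
    (3; 1,1)
    (3; 1,1,2)
    (3; 1,2)
    (4; —)
    (5; 1)


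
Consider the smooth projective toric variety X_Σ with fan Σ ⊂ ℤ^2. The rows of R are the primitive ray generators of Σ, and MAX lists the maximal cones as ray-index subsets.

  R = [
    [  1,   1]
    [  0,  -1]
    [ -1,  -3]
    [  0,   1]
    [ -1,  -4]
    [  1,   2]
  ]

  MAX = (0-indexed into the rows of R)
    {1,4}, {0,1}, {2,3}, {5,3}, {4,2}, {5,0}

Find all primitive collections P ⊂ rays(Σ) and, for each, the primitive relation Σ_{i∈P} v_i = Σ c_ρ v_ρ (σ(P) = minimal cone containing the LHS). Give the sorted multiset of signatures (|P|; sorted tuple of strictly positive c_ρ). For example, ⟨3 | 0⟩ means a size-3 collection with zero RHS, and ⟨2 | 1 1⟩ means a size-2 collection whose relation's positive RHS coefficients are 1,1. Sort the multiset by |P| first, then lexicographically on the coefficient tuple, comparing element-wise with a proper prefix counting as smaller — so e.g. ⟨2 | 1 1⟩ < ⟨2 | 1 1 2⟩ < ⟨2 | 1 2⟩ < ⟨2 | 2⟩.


Minimal non-faces — 9 found among 6 rays, 6 max cones:

  • {1,3}:  v_{1} + v_{3} = 0  →  sig = ⟨2 | 0⟩
  • {0,3}:  v_{0} + v_{3} = v_{5}  →  sig = ⟨2 | 1⟩
  • {1,2}:  v_{1} + v_{2} = v_{4}  →  sig = ⟨2 | 1⟩
  • {1,5}:  v_{1} + v_{5} = v_{0}  →  sig = ⟨2 | 1⟩
  • {2,5}:  v_{2} + v_{5} = v_{1}  →  sig = ⟨2 | 1⟩
  • {3,4}:  v_{3} + v_{4} = v_{2}  →  sig = ⟨2 | 1⟩
  • {0,2}:  v_{0} + v_{2} = 2·v_{1}  →  sig = ⟨2 | 2⟩
  • {4,5}:  v_{4} + v_{5} = 2·v_{1}  →  sig = ⟨2 | 2⟩
  • {0,4}:  v_{0} + v_{4} = 3·v_{1}  →  sig = ⟨2 | 3⟩

Sorted signature multiset PRS(X):
    |P|=2: 9 collections, coeffs (), (1), (1), (1), (1), (1), (2), (2), (3)


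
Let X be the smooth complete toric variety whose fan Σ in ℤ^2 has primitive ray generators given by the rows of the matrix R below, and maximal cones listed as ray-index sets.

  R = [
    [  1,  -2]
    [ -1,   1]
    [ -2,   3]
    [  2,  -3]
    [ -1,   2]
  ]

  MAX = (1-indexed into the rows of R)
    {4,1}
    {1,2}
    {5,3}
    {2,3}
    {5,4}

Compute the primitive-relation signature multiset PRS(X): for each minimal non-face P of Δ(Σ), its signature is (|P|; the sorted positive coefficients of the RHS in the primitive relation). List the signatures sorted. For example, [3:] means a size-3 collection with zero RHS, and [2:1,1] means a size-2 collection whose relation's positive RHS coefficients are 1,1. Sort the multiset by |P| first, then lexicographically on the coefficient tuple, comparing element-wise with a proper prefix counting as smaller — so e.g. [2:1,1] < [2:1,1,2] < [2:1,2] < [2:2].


Σ has 5 primitive collections:

  P = {1,5}:  v_{1} + v_{5} = 0 ; sig = [2:]
  P = {3,4}:  v_{3} + v_{4} = 0 ; sig = [2:]
  P = {1,3}:  v_{1} + v_{3} = v_{2} ; sig = [2:1]
  P = {2,4}:  v_{2} + v_{4} = v_{1} ; sig = [2:1]
  P = {2,5}:  v_{2} + v_{5} = v_{3} ; sig = [2:1]

Hence PRS(X_Σ) =
    [2:]
    [2:]
    [2:1]
    [2:1]
    [2:1]


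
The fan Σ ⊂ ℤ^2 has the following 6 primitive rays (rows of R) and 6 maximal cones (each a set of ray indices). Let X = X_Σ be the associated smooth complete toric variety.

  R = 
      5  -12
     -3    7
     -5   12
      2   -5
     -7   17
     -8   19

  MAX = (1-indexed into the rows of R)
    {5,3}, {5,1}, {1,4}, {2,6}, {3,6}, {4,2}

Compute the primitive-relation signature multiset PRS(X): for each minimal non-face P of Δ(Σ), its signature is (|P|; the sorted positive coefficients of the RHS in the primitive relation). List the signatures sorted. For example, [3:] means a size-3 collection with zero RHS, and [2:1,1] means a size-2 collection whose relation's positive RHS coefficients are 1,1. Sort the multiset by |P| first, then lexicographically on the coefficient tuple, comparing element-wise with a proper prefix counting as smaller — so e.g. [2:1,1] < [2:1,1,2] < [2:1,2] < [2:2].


9 minimal non-faces of Δ(Σ) (on 6 rays):

  P={1,3}:  v_{1} + v_{3} = 0  ⇒ sig = [2:]
  P={1,2}:  v_{1} + v_{2} = v_{4}  ⇒ sig = [2:1]
  P={1,6}:  v_{1} + v_{6} = v_{2}  ⇒ sig = [2:1]
  P={2,3}:  v_{2} + v_{3} = v_{6}  ⇒ sig = [2:1]
  P={3,4}:  v_{3} + v_{4} = v_{2}  ⇒ sig = [2:1]
  P={4,5}:  v_{4} + v_{5} = v_{3}  ⇒ sig = [2:1]
  P={2,5}:  v_{2} + v_{5} = 2·v_{3}  ⇒ sig = [2:2]
  P={4,6}:  v_{4} + v_{6} = 2·v_{2}  ⇒ sig = [2:2]
  P={5,6}:  v_{5} + v_{6} = 3·v_{3}  ⇒ sig = [2:3]

Signatures (|P|; sorted positive RHS coefficients), sorted:
    [2:]
    [2:1]
    [2:1]
    [2:1]
    [2:1]
    [2:1]
    [2:2]
    [2:2]
    [2:3]


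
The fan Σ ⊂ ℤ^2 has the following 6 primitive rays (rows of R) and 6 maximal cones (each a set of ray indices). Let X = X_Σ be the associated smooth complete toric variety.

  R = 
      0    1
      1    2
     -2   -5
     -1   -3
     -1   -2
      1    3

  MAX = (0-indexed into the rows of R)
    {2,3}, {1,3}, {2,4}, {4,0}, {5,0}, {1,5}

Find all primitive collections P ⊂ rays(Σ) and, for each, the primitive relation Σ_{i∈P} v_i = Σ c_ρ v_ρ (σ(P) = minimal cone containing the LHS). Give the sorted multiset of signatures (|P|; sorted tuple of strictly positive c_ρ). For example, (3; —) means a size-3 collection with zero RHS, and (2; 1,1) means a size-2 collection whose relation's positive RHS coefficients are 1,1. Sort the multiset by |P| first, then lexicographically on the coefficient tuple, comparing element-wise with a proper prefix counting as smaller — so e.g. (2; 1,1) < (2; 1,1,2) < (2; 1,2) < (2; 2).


9 minimal non-faces of Δ(Σ) (on 6 rays):

  {1,4}:  v_{1} + v_{4} = 0  ⇒ sig = (2; —)
  {3,5}:  v_{3} + v_{5} = 0  ⇒ sig = (2; —)
  {0,1}:  v_{0} + v_{1} = v_{5}  ⇒ sig = (2; 1)
  {0,3}:  v_{0} + v_{3} = v_{4}  ⇒ sig = (2; 1)
  {1,2}:  v_{1} + v_{2} = v_{3}  ⇒ sig = (2; 1)
  {2,5}:  v_{2} + v_{5} = v_{4}  ⇒ sig = (2; 1)
  {3,4}:  v_{3} + v_{4} = v_{2}  ⇒ sig = (2; 1)
  {4,5}:  v_{4} + v_{5} = v_{0}  ⇒ sig = (2; 1)
  {0,2}:  v_{0} + v_{2} = 2·v_{4}  ⇒ sig = (2; 2)

Sorted signature multiset PRS(X):
    |P|=2: 9 collections, coeffs (), (), (1), (1), (1), (1), (1), (1), (2)


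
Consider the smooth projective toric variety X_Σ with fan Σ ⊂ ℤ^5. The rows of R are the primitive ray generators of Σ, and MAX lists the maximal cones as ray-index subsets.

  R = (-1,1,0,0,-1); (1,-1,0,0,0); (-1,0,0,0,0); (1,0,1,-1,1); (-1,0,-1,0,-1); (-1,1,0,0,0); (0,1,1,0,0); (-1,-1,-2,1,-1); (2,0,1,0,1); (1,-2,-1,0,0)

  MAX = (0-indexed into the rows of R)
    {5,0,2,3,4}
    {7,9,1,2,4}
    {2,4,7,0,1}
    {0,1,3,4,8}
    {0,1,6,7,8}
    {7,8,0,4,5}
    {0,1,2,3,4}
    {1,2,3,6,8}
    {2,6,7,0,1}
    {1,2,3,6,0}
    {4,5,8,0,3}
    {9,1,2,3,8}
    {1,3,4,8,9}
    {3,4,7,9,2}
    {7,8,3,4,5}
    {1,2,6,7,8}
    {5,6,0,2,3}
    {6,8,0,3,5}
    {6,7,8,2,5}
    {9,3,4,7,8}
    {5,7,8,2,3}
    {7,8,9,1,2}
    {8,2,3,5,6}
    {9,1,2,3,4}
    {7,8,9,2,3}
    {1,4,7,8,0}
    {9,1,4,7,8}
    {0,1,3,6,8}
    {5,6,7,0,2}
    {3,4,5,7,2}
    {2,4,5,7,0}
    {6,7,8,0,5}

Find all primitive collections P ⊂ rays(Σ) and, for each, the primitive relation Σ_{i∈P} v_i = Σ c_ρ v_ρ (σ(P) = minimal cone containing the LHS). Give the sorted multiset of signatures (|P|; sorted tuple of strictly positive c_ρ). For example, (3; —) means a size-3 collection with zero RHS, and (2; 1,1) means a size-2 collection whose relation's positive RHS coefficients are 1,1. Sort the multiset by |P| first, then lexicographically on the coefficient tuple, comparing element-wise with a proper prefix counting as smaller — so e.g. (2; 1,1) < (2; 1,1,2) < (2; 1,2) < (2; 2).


Minimal non-faces — 10 found among 10 rays, 32 max cones:

  • {1,5}:  v_{1} + v_{5} = 0 ; sig = (2; —)
  • {4,6}:  v_{4} + v_{6} = v_{0} ; sig = (2; 1)
  • {6,9}:  v_{6} + v_{9} = v_{1} ; sig = (2; 1)
  • {0,9}:  v_{0} + v_{9} = v_{1} + v_{4} ; sig = (2; 1,1)
  • {5,9}:  v_{5} + v_{9} = v_{3} + v_{7} ; sig = (2; 1,1)
  • {2,4,8}:  v_{2} + v_{4} + v_{8} = 0 ; sig = (3; —)
  • {3,6,7}:  v_{3} + v_{6} + v_{7} = 0 ; sig = (3; —)
  • {0,2,8}:  v_{0} + v_{2} + v_{8} = v_{6} ; sig = (3; 1)
  • {0,3,7}:  v_{0} + v_{3} + v_{7} = v_{4} ; sig = (3; 1)
  • {1,3,7}:  v_{1} + v_{3} + v_{7} = v_{9} ; sig = (3; 1)

so the primitive-relation signature multiset is
[(2; —), (2; 1), (2; 1), (2; 1,1), (2; 1,1), (3; —), (3; —), (3; 1), (3; 1), (3; 1)]


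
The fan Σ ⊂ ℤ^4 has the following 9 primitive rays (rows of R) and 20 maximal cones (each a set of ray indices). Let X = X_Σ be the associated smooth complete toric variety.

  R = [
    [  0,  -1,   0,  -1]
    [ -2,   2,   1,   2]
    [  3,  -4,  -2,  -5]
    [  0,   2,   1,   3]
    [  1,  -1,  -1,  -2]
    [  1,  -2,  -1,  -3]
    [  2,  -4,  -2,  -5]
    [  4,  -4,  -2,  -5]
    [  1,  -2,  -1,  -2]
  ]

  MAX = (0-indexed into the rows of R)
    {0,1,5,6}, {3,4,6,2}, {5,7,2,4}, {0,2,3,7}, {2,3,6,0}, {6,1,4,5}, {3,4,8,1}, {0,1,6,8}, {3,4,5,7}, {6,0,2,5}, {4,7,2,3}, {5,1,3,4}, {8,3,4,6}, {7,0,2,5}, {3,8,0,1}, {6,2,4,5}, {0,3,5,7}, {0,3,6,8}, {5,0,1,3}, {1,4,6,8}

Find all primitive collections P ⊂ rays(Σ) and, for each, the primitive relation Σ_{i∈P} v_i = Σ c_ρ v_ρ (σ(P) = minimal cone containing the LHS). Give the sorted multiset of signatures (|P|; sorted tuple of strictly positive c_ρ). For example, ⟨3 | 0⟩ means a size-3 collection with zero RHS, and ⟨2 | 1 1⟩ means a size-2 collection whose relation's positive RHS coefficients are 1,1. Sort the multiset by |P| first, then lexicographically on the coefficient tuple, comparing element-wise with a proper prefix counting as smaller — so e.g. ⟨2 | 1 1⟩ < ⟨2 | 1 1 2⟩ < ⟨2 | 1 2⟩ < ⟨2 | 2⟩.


|primitive collections| = 10. Relations:

  {0,4}:  v_{0} + v_{4} = v_{5}  ⇒ sig = ⟨2 | 1⟩
  {1,2}:  v_{1} + v_{2} = v_{5}  ⇒ sig = ⟨2 | 1⟩
  {5,8}:  v_{5} + v_{8} = v_{6}  ⇒ sig = ⟨2 | 1⟩
  {7,8}:  v_{7} + v_{8} = v_{2} + v_{3} + v_{6}  ⇒ sig = ⟨2 | 1 1 1⟩
  {1,7}:  v_{1} + v_{7} = v_{3} + 2·v_{5}  ⇒ sig = ⟨2 | 1 2⟩
  {2,8}:  v_{2} + v_{8} = v_{3} + 2·v_{6}  ⇒ sig = ⟨2 | 1 2⟩
  {6,7}:  v_{6} + v_{7} = 2·v_{2}  ⇒ sig = ⟨2 | 2⟩
  {1,3,6}:  v_{1} + v_{3} + v_{6} = 0  ⇒ sig = ⟨3 | 0⟩
  {2,3,5}:  v_{2} + v_{3} + v_{5} = v_{7}  ⇒ sig = ⟨3 | 1⟩
  {3,5,6}:  v_{3} + v_{5} + v_{6} = v_{2}  ⇒ sig = ⟨3 | 1⟩

Hence PRS(X_Σ) =
    |P|=2: 7 collections, coeffs (1), (1), (1), (1,1,1), (1,2), (1,2), (2)
    |P|=3: 3 collections, coeffs (), (1), (1)


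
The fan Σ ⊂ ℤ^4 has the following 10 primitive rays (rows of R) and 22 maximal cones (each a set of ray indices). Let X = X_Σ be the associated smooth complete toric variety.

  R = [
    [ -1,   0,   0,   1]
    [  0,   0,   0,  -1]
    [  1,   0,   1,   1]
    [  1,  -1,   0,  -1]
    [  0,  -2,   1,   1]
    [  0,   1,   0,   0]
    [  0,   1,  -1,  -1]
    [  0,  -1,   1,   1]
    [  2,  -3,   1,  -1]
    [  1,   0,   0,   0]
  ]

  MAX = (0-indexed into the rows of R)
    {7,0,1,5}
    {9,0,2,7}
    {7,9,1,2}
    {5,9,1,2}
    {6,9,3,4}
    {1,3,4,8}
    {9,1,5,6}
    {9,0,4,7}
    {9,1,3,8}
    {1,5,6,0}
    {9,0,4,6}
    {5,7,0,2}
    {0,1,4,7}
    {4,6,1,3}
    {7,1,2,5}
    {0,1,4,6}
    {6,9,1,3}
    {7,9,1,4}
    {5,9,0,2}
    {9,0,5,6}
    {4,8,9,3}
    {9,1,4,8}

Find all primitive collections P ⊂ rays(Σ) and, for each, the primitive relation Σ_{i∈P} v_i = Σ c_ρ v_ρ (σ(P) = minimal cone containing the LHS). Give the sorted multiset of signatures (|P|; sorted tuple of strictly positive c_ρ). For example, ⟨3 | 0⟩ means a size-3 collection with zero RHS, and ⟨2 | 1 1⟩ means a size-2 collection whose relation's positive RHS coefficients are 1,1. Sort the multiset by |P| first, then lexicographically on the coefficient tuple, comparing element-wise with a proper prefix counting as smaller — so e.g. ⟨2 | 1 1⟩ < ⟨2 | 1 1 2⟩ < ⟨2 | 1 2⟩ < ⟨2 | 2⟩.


Δ(Σ) — 10 vertices, 18 min non-faces:

  P = {6,7}:  v_{6} + v_{7} = 0  ⇒ sig = ⟨2 | 0⟩
  P = {4,5}:  v_{4} + v_{5} = v_{7}  ⇒ sig = ⟨2 | 1⟩
  P = {0,3}:  v_{0} + v_{3} = v_{4} + v_{6}  ⇒ sig = ⟨2 | 1 1⟩
  P = {0,8}:  v_{0} + v_{8} = v_{3} + v_{4}  ⇒ sig = ⟨2 | 1 1⟩
  P = {2,6}:  v_{2} + v_{6} = v_{5} + v_{9}  ⇒ sig = ⟨2 | 1 1⟩
  P = {3,5}:  v_{3} + v_{5} = v_{1} + v_{9}  ⇒ sig = ⟨2 | 1 1⟩
  P = {3,7}:  v_{3} + v_{7} = v_{1} + v_{4} + v_{9}  ⇒ sig = ⟨2 | 1 1 1⟩
  P = {2,3}:  v_{2} + v_{3} = v_{1} + v_{7} + 2·v_{9}  ⇒ sig = ⟨2 | 1 1 2⟩
  P = {2,8}:  v_{2} + v_{8} = 2·v_{1} + v_{4} + v_{7} + 3·v_{9}  ⇒ sig = ⟨2 | 1 1 2 3⟩
  P = {2,4}:  v_{2} + v_{4} = 2·v_{7} + v_{9}  ⇒ sig = ⟨2 | 1 2⟩
  P = {5,8}:  v_{5} + v_{8} = 2·v_{1} + v_{4} + 2·v_{9}  ⇒ sig = ⟨2 | 1 2 2⟩
  P = {6,8}:  v_{6} + v_{8} = 2·v_{3}  ⇒ sig = ⟨2 | 2⟩
  P = {7,8}:  v_{7} + v_{8} = 2·v_{1} + 2·v_{4} + 2·v_{9}  ⇒ sig = ⟨2 | 2 2 2⟩
  P = {0,1,9}:  v_{0} + v_{1} + v_{9} = 0  ⇒ sig = ⟨3 | 0⟩
  P = {5,7,9}:  v_{5} + v_{7} + v_{9} = v_{2}  ⇒ sig = ⟨3 | 1⟩
  P = {0,1,2}:  v_{0} + v_{1} + v_{2} = v_{5} + v_{7}  ⇒ sig = ⟨3 | 1 1⟩
  P = {1,3,4,9}:  v_{1} + v_{3} + v_{4} + v_{9} = v_{8}  ⇒ sig = ⟨4 | 1⟩
  P = {1,4,6,9}:  v_{1} + v_{4} + v_{6} + v_{9} = v_{3}  ⇒ sig = ⟨4 | 1⟩

Signatures (|P|; sorted positive RHS coefficients), sorted:
    |P|=2: 13 collections, coeffs (), (1), (1,1), (1,1), (1,1), (1,1), (1,1,1), (1,1,2), (1,1,2,3), (1,2), (1,2,2), (2), (2,2,2)
    |P|=3: 3 collections, coeffs (), (1), (1,1)
    |P|=4: 2 collections, coeffs (1), (1)


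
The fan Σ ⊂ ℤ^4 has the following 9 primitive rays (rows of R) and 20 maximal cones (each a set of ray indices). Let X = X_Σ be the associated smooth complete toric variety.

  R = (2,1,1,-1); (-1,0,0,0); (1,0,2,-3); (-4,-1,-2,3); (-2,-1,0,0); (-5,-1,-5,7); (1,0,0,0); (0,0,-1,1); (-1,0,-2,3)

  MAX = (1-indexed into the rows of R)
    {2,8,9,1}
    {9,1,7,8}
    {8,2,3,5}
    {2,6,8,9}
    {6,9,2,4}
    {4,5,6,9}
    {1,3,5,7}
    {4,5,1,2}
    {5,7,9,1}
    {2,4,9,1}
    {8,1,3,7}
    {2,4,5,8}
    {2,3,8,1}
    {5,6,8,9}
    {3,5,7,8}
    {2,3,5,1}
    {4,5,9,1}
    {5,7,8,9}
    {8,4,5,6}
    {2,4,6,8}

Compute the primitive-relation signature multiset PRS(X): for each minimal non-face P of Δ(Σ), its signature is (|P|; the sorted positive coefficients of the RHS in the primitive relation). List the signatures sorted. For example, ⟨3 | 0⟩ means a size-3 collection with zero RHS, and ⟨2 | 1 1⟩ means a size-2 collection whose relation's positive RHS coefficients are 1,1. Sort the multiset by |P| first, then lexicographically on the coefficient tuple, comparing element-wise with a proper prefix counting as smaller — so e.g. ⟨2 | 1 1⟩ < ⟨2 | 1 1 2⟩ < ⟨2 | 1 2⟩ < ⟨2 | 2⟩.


Minimal non-faces — 12 found among 9 rays, 20 max cones:

  • {2,7}:  v_{2} + v_{7} = 0 ; sig = ⟨2 | 0⟩
  • {3,9}:  v_{3} + v_{9} = 0 ; sig = ⟨2 | 0⟩
  • {3,4}:  v_{3} + v_{4} = v_{2} + v_{5} ; sig = ⟨2 | 1 1⟩
  • {3,6}:  v_{3} + v_{6} = v_{4} + v_{8} ; sig = ⟨2 | 1 1⟩
  • {4,7}:  v_{4} + v_{7} = v_{5} + v_{9} ; sig = ⟨2 | 1 1⟩
  • {6,7}:  v_{6} + v_{7} = v_{5} + v_{8} + 2·v_{9} ; sig = ⟨2 | 1 1 2⟩
  • {1,6}:  v_{1} + v_{6} = v_{2} + 2·v_{9} ; sig = ⟨2 | 1 2⟩
  • {1,5,8}:  v_{1} + v_{5} + v_{8} = 0 ; sig = ⟨3 | 0⟩
  • {2,5,9}:  v_{2} + v_{5} + v_{9} = v_{4} ; sig = ⟨3 | 1⟩
  • {4,8,9}:  v_{4} + v_{8} + v_{9} = v_{6} ; sig = ⟨3 | 1⟩
  • {1,4,8}:  v_{1} + v_{4} + v_{8} = v_{2} + v_{9} ; sig = ⟨3 | 1 1⟩
  • {2,5,6}:  v_{2} + v_{5} + v_{6} = 2·v_{4} + v_{8} ; sig = ⟨3 | 1 2⟩

Signatures (|P|; sorted positive RHS coefficients), sorted:
[⟨2 | 0⟩, ⟨2 | 0⟩, ⟨2 | 1 1⟩, ⟨2 | 1 1⟩, ⟨2 | 1 1⟩, ⟨2 | 1 1 2⟩, ⟨2 | 1 2⟩, ⟨3 | 0⟩, ⟨3 | 1⟩, ⟨3 | 1⟩, ⟨3 | 1 1⟩, ⟨3 | 1 2⟩]


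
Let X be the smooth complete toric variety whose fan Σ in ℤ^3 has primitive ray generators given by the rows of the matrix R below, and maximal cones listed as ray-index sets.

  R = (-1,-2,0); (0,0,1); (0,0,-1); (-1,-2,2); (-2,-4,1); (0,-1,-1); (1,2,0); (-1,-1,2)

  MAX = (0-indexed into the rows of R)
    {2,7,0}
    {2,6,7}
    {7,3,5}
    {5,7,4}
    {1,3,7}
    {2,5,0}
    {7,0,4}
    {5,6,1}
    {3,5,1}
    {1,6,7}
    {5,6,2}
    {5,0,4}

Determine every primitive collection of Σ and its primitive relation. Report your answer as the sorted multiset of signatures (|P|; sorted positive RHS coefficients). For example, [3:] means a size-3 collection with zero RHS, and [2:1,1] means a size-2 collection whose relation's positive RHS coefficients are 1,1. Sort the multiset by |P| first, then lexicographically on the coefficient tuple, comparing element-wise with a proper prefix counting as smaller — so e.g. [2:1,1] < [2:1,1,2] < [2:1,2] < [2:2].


14 minimal non-faces of Δ(Σ) (on 8 rays):

  • {0,6}:  v_{0} + v_{6} = 0 — sig = [2:]
  • {1,2}:  v_{1} + v_{2} = 0 — sig = [2:]
  • {0,1}:  v_{0} + v_{1} = v_{5} + v_{7} — sig = [2:1,1]
  • {2,3}:  v_{2} + v_{3} = v_{5} + v_{7} — sig = [2:1,1]
  • {4,6}:  v_{4} + v_{6} = v_{5} + v_{7} — sig = [2:1,1]
  • {2,4}:  v_{2} + v_{4} = 2·v_{0} — sig = [2:2]
  • {3,6}:  v_{3} + v_{6} = 2·v_{1} — sig = [2:2]
  • {0,3}:  v_{0} + v_{3} = 2·v_{5} + 2·v_{7} — sig = [2:2,2]
  • {1,4}:  v_{1} + v_{4} = 2·v_{5} + 2·v_{7} — sig = [2:2,2]
  • {3,4}:  v_{3} + v_{4} = 3·v_{5} + 3·v_{7} — sig = [2:3,3]
  • {0,5,7}:  v_{0} + v_{5} + v_{7} = v_{4} — sig = [3:1]
  • {1,5,7}:  v_{1} + v_{5} + v_{7} = v_{3} — sig = [3:1]
  • {2,5,7}:  v_{2} + v_{5} + v_{7} = v_{0} — sig = [3:1]
  • {5,6,7}:  v_{5} + v_{6} + v_{7} = v_{1} — sig = [3:1]

Hence PRS(X_Σ) =
[[2:], [2:], [2:1,1], [2:1,1], [2:1,1], [2:2], [2:2], [2:2,2], [2:2,2], [2:3,3], [3:1], [3:1], [3:1], [3:1]]


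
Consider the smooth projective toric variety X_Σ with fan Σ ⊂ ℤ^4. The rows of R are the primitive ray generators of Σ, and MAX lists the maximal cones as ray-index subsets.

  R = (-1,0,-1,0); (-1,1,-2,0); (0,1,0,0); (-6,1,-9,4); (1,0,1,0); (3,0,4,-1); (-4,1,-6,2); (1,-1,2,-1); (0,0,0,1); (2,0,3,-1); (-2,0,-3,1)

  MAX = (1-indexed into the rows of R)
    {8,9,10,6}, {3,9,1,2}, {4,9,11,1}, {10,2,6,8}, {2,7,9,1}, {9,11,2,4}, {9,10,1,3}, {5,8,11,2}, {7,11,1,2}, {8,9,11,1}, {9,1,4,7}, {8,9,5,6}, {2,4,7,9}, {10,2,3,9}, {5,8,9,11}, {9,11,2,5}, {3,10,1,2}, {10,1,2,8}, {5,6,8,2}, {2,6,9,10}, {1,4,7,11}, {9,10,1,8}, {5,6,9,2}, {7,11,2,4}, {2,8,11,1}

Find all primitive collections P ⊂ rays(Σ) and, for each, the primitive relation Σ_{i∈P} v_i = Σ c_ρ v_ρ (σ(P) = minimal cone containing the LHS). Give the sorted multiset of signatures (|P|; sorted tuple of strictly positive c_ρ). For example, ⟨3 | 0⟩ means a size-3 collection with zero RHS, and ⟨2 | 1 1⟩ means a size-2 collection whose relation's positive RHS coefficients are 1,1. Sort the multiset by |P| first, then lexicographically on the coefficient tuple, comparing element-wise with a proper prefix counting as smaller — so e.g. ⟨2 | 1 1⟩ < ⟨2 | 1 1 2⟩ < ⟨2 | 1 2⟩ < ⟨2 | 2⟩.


Minimal non-faces — 24 found among 11 rays, 25 max cones:

  {1,5}:  v_{1} + v_{5} = 0  →  sig = ⟨2 | 0⟩
  {10,11}:  v_{10} + v_{11} = 0  →  sig = ⟨2 | 0⟩
  {1,6}:  v_{1} + v_{6} = v_{10}  →  sig = ⟨2 | 1⟩
  {5,10}:  v_{5} + v_{10} = v_{6}  →  sig = ⟨2 | 1⟩
  {6,11}:  v_{6} + v_{11} = v_{5}  →  sig = ⟨2 | 1⟩
  {3,8}:  v_{3} + v_{8} = v_{1} + v_{10}  →  sig = ⟨2 | 1 1⟩
  {4,10}:  v_{4} + v_{10} = v_{7} + v_{9}  →  sig = ⟨2 | 1 1⟩
  {6,7}:  v_{6} + v_{7} = v_{2} + v_{9}  →  sig = ⟨2 | 1 1⟩
  {7,8}:  v_{7} + v_{8} = v_{1} + v_{11}  →  sig = ⟨2 | 1 1⟩
  {3,5}:  v_{3} + v_{5} = v_{2} + v_{9} + v_{10}  →  sig = ⟨2 | 1 1 1⟩
  {3,11}:  v_{3} + v_{11} = v_{1} + v_{2} + v_{9}  →  sig = ⟨2 | 1 1 1⟩
  {5,7}:  v_{5} + v_{7} = v_{2} + v_{9} + v_{11}  →  sig = ⟨2 | 1 1 1⟩
  {7,10}:  v_{7} + v_{10} = v_{1} + v_{2} + v_{9}  →  sig = ⟨2 | 1 1 1⟩
  {3,4}:  v_{3} + v_{4} = v_{1} + v_{2} + v_{7} + 2·v_{9}  →  sig = ⟨2 | 1 1 1 2⟩
  {3,6}:  v_{3} + v_{6} = v_{2} + v_{9} + 2·v_{10}  →  sig = ⟨2 | 1 1 2⟩
  {4,6}:  v_{4} + v_{6} = v_{2} + 2·v_{9} + v_{11}  →  sig = ⟨2 | 1 1 2⟩
  {4,8}:  v_{4} + v_{8} = v_{1} + v_{9} + 2·v_{11}  →  sig = ⟨2 | 1 1 2⟩
  {4,5}:  v_{4} + v_{5} = v_{2} + 2·v_{9} + 2·v_{11}  →  sig = ⟨2 | 1 2 2⟩
  {3,7}:  v_{3} + v_{7} = 2·v_{1} + 2·v_{2} + 2·v_{9}  →  sig = ⟨2 | 2 2 2⟩
  {2,8,9}:  v_{2} + v_{8} + v_{9} = 0  →  sig = ⟨3 | 0⟩
  {7,9,11}:  v_{7} + v_{9} + v_{11} = v_{4}  →  sig = ⟨3 | 1⟩
  {1,2,4}:  v_{1} + v_{2} + v_{4} = 2·v_{7}  →  sig = ⟨3 | 2⟩
  {1,2,9,10}:  v_{1} + v_{2} + v_{9} + v_{10} = v_{3}  →  sig = ⟨4 | 1⟩
  {1,2,9,11}:  v_{1} + v_{2} + v_{9} + v_{11} = v_{7}  →  sig = ⟨4 | 1⟩

so the primitive-relation signature multiset is
{ ⟨2 | 0⟩ ×2,  ⟨2 | 1⟩ ×3,  ⟨2 | 1 1⟩ ×4,  ⟨2 | 1 1 1⟩ ×4,  ⟨2 | 1 1 1 2⟩,  ⟨2 | 1 1 2⟩ ×3,  ⟨2 | 1 2 2⟩,  ⟨2 | 2 2 2⟩,  ⟨3 | 0⟩,  ⟨3 | 1⟩,  ⟨3 | 2⟩,  ⟨4 | 1⟩ ×2 }


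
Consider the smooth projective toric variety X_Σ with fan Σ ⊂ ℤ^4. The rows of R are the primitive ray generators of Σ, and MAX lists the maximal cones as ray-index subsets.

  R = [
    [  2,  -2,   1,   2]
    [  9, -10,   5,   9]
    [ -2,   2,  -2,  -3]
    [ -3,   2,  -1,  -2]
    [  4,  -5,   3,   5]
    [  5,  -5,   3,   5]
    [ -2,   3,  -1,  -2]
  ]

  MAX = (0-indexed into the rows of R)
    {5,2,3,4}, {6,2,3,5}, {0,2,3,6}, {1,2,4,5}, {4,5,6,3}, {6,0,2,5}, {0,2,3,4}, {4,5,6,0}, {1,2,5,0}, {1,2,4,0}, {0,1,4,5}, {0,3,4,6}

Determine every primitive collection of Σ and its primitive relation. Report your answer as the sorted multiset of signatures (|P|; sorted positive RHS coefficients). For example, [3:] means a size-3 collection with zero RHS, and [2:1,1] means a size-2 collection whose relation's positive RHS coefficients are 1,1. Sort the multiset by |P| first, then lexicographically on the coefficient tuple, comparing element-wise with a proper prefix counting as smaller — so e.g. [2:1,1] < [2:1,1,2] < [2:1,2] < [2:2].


The 5 primitive collections of Σ (r=7, n=4):

  P = {1,6}:  v_{1} + v_{6} = v_{0} + v_{5}  so sig = [2:1,1]
  P = {1,3}:  v_{1} + v_{3} = v_{2} + 2·v_{4}  so sig = [2:1,2]
  P = {2,4,6}:  v_{2} + v_{4} + v_{6} = 0  so sig = [3:]
  P = {0,3,5}:  v_{0} + v_{3} + v_{5} = v_{4}  so sig = [3:1]
  P = {0,2,4,5}:  v_{0} + v_{2} + v_{4} + v_{5} = v_{1}  so sig = [4:1]

Hence PRS(X_Σ) =
    [2:1,1]
    [2:1,2]
    [3:]
    [3:1]
    [4:1]


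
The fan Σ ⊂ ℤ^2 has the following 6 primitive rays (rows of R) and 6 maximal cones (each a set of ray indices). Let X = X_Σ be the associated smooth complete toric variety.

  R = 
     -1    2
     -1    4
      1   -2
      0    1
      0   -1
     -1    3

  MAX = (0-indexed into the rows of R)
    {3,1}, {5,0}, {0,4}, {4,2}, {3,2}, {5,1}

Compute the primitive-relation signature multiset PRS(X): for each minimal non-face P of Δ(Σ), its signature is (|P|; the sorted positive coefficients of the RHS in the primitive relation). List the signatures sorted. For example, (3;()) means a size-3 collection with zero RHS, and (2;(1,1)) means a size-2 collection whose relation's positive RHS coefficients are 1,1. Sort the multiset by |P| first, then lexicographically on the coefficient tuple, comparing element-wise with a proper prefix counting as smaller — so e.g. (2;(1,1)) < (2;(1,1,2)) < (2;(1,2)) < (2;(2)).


Minimal non-faces — 9 found among 6 rays, 6 max cones:

  P={0,2}:  v_{0} + v_{2} = 0 ; sig = (2;())
  P={3,4}:  v_{3} + v_{4} = 0 ; sig = (2;())
  P={0,3}:  v_{0} + v_{3} = v_{5} ; sig = (2;(1))
  P={1,4}:  v_{1} + v_{4} = v_{5} ; sig = (2;(1))
  P={2,5}:  v_{2} + v_{5} = v_{3} ; sig = (2;(1))
  P={3,5}:  v_{3} + v_{5} = v_{1} ; sig = (2;(1))
  P={4,5}:  v_{4} + v_{5} = v_{0} ; sig = (2;(1))
  P={0,1}:  v_{0} + v_{1} = 2·v_{5} ; sig = (2;(2))
  P={1,2}:  v_{1} + v_{2} = 2·v_{3} ; sig = (2;(2))

Hence PRS(X_Σ) =
    (2;())
    (2;())
    (2;(1))
    (2;(1))
    (2;(1))
    (2;(1))
    (2;(1))
    (2;(2))
    (2;(2))


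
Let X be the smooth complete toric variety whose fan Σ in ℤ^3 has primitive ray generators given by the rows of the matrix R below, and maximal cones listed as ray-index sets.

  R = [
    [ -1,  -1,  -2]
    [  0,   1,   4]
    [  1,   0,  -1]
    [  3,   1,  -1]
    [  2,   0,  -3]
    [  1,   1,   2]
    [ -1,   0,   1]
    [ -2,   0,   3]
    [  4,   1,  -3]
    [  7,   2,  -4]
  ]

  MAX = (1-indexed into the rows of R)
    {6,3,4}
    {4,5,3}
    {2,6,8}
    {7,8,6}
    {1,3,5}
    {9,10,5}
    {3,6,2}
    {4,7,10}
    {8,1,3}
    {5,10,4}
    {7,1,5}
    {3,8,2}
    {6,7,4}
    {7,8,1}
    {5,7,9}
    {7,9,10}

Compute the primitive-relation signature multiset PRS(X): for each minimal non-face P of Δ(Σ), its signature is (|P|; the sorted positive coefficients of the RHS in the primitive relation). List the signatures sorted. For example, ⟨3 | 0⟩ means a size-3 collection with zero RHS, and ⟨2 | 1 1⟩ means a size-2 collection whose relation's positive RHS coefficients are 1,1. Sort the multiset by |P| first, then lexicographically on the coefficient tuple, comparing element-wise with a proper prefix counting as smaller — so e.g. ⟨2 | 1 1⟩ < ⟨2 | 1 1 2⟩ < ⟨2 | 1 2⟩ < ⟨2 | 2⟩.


|primitive collections| = 24. Relations:

  P={1,6}:  v_{1} + v_{6} = 0  →  sig = ⟨2 | 0⟩
  P={3,7}:  v_{3} + v_{7} = 0  →  sig = ⟨2 | 0⟩
  P={5,8}:  v_{5} + v_{8} = 0  →  sig = ⟨2 | 0⟩
  P={1,4}:  v_{1} + v_{4} = v_{5}  →  sig = ⟨2 | 1⟩
  P={4,8}:  v_{4} + v_{8} = v_{6}  →  sig = ⟨2 | 1⟩
  P={4,9}:  v_{4} + v_{9} = v_{10}  →  sig = ⟨2 | 1⟩
  P={5,6}:  v_{5} + v_{6} = v_{4}  →  sig = ⟨2 | 1⟩
  P={1,2}:  v_{1} + v_{2} = v_{3} + v_{8}  →  sig = ⟨2 | 1 1⟩
  P={1,10}:  v_{1} + v_{10} = v_{5} + v_{9}  →  sig = ⟨2 | 1 1⟩
  P={2,5}:  v_{2} + v_{5} = v_{3} + v_{6}  →  sig = ⟨2 | 1 1⟩
  P={2,7}:  v_{2} + v_{7} = v_{6} + v_{8}  →  sig = ⟨2 | 1 1⟩
  P={2,9}:  v_{2} + v_{9} = v_{4} + v_{6}  →  sig = ⟨2 | 1 1⟩
  P={3,9}:  v_{3} + v_{9} = v_{4} + v_{5}  →  sig = ⟨2 | 1 1⟩
  P={8,9}:  v_{8} + v_{9} = v_{4} + v_{7}  →  sig = ⟨2 | 1 1⟩
  P={1,9}:  v_{1} + v_{9} = 2·v_{5} + v_{7}  →  sig = ⟨2 | 1 2⟩
  P={2,4}:  v_{2} + v_{4} = v_{3} + 2·v_{6}  →  sig = ⟨2 | 1 2⟩
  P={2,10}:  v_{2} + v_{10} = 2·v_{4} + v_{6}  →  sig = ⟨2 | 1 2⟩
  P={3,10}:  v_{3} + v_{10} = 2·v_{4} + v_{5}  →  sig = ⟨2 | 1 2⟩
  P={6,9}:  v_{6} + v_{9} = 2·v_{4} + v_{7}  →  sig = ⟨2 | 1 2⟩
  P={8,10}:  v_{8} + v_{10} = 2·v_{4} + v_{7}  →  sig = ⟨2 | 1 2⟩
  P={6,10}:  v_{6} + v_{10} = 3·v_{4} + v_{7}  →  sig = ⟨2 | 1 3⟩
  P={3,6,8}:  v_{3} + v_{6} + v_{8} = v_{2}  →  sig = ⟨3 | 1⟩
  P={4,5,7}:  v_{4} + v_{5} + v_{7} = v_{9}  →  sig = ⟨3 | 1⟩
  P={5,7,10}:  v_{5} + v_{7} + v_{10} = 2·v_{9}  →  sig = ⟨3 | 2⟩

Sorted signature multiset PRS(X):
{ ⟨2 | 0⟩ ×3,  ⟨2 | 1⟩ ×4,  ⟨2 | 1 1⟩ ×7,  ⟨2 | 1 2⟩ ×6,  ⟨2 | 1 3⟩,  ⟨3 | 1⟩ ×2,  ⟨3 | 2⟩ }
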